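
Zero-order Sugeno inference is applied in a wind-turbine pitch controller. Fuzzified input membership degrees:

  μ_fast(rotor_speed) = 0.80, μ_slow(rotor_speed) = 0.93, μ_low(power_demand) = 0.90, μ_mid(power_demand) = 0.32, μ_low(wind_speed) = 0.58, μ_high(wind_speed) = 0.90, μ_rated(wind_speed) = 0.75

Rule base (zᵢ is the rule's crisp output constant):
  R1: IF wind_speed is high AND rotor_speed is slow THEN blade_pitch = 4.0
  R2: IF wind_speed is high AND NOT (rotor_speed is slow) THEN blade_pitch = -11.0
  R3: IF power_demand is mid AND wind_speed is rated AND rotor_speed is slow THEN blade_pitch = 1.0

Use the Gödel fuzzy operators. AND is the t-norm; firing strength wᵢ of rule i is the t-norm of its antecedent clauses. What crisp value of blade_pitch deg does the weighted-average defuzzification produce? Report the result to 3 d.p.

2.442

R1 (z=4.0): high=0.90, slow=0.93; AND[min(a, b)] → w = 0.90
R2 (z=-11.0): high=0.90, ¬slow=1−0.93=0.07; AND[min(a, b)] → w = 0.07
R3 (z=1.0): mid=0.32, rated=0.75, slow=0.93; AND[min(a, b)] → w = 0.32
Weighted average = (0.90·4.0 + 0.07·-11.0 + 0.32·1.0) / (0.90 + 0.07 + 0.32)
  = 3.1500 / 1.2900 = 2.442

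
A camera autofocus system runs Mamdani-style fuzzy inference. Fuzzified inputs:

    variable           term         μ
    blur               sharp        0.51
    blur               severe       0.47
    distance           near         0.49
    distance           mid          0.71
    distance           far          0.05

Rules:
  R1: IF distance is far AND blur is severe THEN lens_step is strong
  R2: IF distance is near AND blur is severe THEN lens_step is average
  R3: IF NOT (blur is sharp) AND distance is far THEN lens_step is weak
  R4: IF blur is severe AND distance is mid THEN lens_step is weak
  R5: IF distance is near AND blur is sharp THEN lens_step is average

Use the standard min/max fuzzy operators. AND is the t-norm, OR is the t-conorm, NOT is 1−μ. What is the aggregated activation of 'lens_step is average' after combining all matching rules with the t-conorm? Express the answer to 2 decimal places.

0.49

R1: far=0.05, severe=0.47; AND[min(a, b)] → w = 0.05
R2: near=0.49, severe=0.47; AND[min(a, b)] → w = 0.47
R3: ¬sharp=1−0.51=0.49, far=0.05; AND[min(a, b)] → w = 0.05
R4: severe=0.47, mid=0.71; AND[min(a, b)] → w = 0.47
R5: near=0.49, sharp=0.51; AND[min(a, b)] → w = 0.49
Rules with consequent 'average': {R2, R5} → strengths 0.47, 0.49
Aggregate via t-conorm [max(a, b)]: 0.49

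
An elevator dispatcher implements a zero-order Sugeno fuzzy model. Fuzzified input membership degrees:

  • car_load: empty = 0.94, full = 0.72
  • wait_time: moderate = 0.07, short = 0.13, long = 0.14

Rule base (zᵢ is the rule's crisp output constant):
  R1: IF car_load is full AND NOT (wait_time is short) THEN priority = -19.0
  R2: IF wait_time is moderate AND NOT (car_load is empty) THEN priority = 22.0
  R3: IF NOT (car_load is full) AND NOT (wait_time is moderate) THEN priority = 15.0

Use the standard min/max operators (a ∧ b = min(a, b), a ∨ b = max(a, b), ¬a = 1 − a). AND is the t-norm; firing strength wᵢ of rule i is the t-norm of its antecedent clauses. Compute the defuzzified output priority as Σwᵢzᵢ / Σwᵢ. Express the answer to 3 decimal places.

-7.698

R1 (z=-19.0): full=0.72, ¬short=1−0.13=0.87; AND[min(a, b)] → w = 0.72
R2 (z=22.0): moderate=0.07, ¬empty=1−0.94=0.06; AND[min(a, b)] → w = 0.06
R3 (z=15.0): ¬full=1−0.72=0.28, ¬moderate=1−0.07=0.93; AND[min(a, b)] → w = 0.28
Weighted average = (0.72·-19.0 + 0.06·22.0 + 0.28·15.0) / (0.72 + 0.06 + 0.28)
  = -8.1600 / 1.0600 = -7.698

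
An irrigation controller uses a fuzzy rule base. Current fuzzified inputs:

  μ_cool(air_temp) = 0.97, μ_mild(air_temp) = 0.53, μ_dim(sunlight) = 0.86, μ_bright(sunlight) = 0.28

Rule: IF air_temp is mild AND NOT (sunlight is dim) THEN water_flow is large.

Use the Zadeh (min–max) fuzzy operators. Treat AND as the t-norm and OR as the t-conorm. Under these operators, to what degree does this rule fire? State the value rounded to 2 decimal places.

firing strength: mild=0.53, ¬dim=1−0.86=0.14; AND[min(a, b)] → w = 0.14

0.14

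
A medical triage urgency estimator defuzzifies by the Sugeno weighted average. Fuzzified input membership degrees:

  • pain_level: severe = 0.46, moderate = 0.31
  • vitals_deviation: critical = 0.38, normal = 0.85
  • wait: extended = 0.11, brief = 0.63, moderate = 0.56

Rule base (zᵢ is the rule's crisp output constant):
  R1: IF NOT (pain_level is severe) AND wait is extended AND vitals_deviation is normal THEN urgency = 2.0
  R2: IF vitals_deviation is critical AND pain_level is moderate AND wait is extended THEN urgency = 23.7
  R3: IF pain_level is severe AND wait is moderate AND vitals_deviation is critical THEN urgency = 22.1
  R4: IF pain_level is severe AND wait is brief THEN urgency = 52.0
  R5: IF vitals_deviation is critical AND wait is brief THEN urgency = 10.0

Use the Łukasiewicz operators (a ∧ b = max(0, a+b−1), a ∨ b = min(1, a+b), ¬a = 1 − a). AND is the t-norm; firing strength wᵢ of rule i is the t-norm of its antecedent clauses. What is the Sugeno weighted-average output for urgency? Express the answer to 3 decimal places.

R1 (z=2.0): ¬severe=1−0.46=0.54, extended=0.11, normal=0.85; AND[max(0, a+b−1)] → w = 0.00
R2 (z=23.7): critical=0.38, moderate=0.31, extended=0.11; AND[max(0, a+b−1)] → w = 0.00
R3 (z=22.1): severe=0.46, moderate=0.56, critical=0.38; AND[max(0, a+b−1)] → w = 0.00
R4 (z=52.0): severe=0.46, brief=0.63; AND[max(0, a+b−1)] → w = 0.09
R5 (z=10.0): critical=0.38, brief=0.63; AND[max(0, a+b−1)] → w = 0.01
Weighted average = (0.00·2.0 + 0.00·23.7 + 0.00·22.1 + 0.09·52.0 + 0.01·10.0) / (0.00 + 0.00 + 0.00 + 0.09 + 0.01)
  = 4.7800 / 0.1000 = 47.800

47.800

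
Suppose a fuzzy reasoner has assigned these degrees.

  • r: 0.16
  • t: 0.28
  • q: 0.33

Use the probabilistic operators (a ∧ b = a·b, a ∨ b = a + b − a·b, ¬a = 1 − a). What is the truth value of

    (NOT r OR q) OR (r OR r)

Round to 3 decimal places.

0.924

NOT r = 1 − 0.1600 = 0.8400
NOT r OR q = a + b − a·b on (0.8400, 0.3300) = 0.8928
r OR r = a + b − a·b on (0.1600, 0.1600) = 0.2944
(NOT r OR q) OR (r OR r) = a + b − a·b on (0.8928, 0.2944) = 0.9244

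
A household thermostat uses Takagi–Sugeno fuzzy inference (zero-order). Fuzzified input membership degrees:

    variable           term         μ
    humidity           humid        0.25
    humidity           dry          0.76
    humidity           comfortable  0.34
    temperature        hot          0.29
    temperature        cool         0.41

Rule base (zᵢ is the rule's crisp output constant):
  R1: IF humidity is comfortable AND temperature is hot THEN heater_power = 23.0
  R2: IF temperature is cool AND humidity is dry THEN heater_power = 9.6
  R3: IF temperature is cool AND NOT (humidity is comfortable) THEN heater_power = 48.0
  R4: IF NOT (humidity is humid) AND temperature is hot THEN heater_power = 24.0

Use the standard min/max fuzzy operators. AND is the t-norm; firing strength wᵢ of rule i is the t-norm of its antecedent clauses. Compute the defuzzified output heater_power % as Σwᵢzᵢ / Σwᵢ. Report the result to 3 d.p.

R1 (z=23.0): comfortable=0.34, hot=0.29; AND[min(a, b)] → w = 0.29
R2 (z=9.6): cool=0.41, dry=0.76; AND[min(a, b)] → w = 0.41
R3 (z=48.0): cool=0.41, ¬comfortable=1−0.34=0.66; AND[min(a, b)] → w = 0.41
R4 (z=24.0): ¬humid=1−0.25=0.75, hot=0.29; AND[min(a, b)] → w = 0.29
Weighted average = (0.29·23.0 + 0.41·9.6 + 0.41·48.0 + 0.29·24.0) / (0.29 + 0.41 + 0.41 + 0.29)
  = 37.2460 / 1.4000 = 26.604

26.604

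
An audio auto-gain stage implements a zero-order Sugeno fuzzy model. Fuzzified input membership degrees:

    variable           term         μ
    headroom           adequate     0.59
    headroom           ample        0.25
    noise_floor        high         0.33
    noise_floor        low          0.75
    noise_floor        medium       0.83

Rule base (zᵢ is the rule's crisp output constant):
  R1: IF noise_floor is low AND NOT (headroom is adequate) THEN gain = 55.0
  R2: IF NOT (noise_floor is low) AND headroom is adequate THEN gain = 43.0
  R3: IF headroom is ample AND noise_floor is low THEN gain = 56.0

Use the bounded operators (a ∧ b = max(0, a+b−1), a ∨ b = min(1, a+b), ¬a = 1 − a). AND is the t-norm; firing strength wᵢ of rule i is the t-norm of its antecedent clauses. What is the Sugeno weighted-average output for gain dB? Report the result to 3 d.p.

55.000

R1 (z=55.0): low=0.75, ¬adequate=1−0.59=0.41; AND[max(0, a+b−1)] → w = 0.16
R2 (z=43.0): ¬low=1−0.75=0.25, adequate=0.59; AND[max(0, a+b−1)] → w = 0.00
R3 (z=56.0): ample=0.25, low=0.75; AND[max(0, a+b−1)] → w = 0.00
Weighted average = (0.16·55.0 + 0.00·43.0 + 0.00·56.0) / (0.16 + 0.00 + 0.00)
  = 8.8000 / 0.1600 = 55.000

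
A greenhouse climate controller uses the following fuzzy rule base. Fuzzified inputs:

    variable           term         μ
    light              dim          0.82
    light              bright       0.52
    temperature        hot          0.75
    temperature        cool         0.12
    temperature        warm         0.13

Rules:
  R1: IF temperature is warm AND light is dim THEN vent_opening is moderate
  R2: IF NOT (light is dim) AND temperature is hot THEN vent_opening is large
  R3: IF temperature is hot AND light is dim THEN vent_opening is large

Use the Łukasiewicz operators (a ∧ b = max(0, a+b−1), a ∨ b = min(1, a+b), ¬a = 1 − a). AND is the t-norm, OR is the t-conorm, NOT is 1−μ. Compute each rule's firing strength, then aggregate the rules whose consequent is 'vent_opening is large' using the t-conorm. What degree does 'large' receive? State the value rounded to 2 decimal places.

R1: warm=0.13, dim=0.82; AND[max(0, a+b−1)] → w = 0.00
R2: ¬dim=1−0.82=0.18, hot=0.75; AND[max(0, a+b−1)] → w = 0.00
R3: hot=0.75, dim=0.82; AND[max(0, a+b−1)] → w = 0.57
Rules with consequent 'large': {R2, R3} → strengths 0.00, 0.57
Aggregate via t-conorm [min(1, a+b)]: 0.57

0.57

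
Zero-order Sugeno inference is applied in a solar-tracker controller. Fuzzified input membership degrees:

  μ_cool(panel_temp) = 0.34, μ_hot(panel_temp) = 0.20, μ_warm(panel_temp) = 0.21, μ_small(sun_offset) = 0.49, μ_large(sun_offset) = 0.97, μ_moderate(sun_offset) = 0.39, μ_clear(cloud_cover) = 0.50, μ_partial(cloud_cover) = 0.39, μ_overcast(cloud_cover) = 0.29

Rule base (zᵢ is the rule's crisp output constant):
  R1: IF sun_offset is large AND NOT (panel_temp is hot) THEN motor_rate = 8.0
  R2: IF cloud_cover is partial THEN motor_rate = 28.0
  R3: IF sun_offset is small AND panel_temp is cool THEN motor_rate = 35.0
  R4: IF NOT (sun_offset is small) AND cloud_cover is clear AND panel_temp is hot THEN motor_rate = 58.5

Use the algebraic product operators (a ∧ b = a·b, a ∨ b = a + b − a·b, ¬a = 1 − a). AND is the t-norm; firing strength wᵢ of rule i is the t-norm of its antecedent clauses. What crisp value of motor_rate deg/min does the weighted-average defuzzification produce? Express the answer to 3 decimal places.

R1 (z=8.0): large=0.97, ¬hot=1−0.20=0.80; AND[a·b] → w = 0.7760
R2 (z=28.0): partial=0.39 → w = 0.3900
R3 (z=35.0): small=0.49, cool=0.34; AND[a·b] → w = 0.1666
R4 (z=58.5): ¬small=1−0.49=0.51, clear=0.50, hot=0.20; AND[a·b] → w = 0.0510
Weighted average = (0.7760·8.0 + 0.3900·28.0 + 0.1666·35.0 + 0.0510·58.5) / (0.7760 + 0.3900 + 0.1666 + 0.0510)
  = 25.9425 / 1.3836 = 18.750

18.750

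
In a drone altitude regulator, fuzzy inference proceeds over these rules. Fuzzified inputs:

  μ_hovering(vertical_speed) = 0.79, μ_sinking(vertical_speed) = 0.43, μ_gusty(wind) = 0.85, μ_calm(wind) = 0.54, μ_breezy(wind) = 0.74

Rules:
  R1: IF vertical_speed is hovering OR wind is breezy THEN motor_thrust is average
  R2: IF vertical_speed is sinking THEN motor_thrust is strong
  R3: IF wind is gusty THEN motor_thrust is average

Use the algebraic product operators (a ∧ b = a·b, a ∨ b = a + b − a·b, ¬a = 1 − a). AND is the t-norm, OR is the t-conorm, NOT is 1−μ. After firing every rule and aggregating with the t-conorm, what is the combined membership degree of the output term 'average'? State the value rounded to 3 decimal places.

R1: hovering=0.79, breezy=0.74; OR[a + b − a·b] → w = 0.9454
R2: sinking=0.43 → w = 0.4300
R3: gusty=0.85 → w = 0.8500
Rules with consequent 'average': {R1, R3} → strengths 0.9454, 0.8500
Aggregate via t-conorm [a + b − a·b]: 0.9918

0.992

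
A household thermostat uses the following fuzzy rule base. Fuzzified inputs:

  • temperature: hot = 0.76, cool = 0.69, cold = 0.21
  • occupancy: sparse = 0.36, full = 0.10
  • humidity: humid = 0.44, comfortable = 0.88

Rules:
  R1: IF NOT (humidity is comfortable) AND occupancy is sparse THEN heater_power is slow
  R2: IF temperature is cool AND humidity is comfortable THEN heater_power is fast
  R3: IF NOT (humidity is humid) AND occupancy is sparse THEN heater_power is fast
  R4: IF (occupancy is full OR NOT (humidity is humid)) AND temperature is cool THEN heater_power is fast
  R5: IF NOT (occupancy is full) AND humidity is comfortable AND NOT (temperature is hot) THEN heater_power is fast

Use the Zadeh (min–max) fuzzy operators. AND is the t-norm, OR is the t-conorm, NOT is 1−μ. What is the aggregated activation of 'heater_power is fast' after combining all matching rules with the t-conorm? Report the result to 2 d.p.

R1: ¬comfortable=1−0.88=0.12, sparse=0.36; AND[min(a, b)] → w = 0.12
R2: cool=0.69, comfortable=0.88; AND[min(a, b)] → w = 0.69
R3: ¬humid=1−0.44=0.56, sparse=0.36; AND[min(a, b)] → w = 0.36
R4: (full=0.10 OR ¬humid=1−0.44=0.56) = 0.56; AND[min(a, b)] with cool=0.69 → w = 0.56
R5: ¬full=1−0.10=0.90, comfortable=0.88, ¬hot=1−0.76=0.24; AND[min(a, b)] → w = 0.24
Rules with consequent 'fast': {R2, R3, R4, R5} → strengths 0.69, 0.36, 0.56, 0.24
Aggregate via t-conorm [max(a, b)]: 0.69

0.69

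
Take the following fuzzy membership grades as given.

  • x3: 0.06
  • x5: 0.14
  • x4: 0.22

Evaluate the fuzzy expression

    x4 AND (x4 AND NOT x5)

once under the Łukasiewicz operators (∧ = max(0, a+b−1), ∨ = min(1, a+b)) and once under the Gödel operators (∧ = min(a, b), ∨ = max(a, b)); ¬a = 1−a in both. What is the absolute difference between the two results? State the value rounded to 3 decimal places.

0.220

Under Łukasiewicz:
  NOT x5 = 1 − 0.14 = 0.86
  x4 AND NOT x5 = max(0, a+b−1) on (0.22, 0.86) = 0.08
  x4 AND (x4 AND NOT x5) = max(0, a+b−1) on (0.22, 0.08) = 0.00
  → value = 0.0000
Under Gödel:
  NOT x5 = 1 − 0.14 = 0.86
  x4 AND NOT x5 = min(a, b) on (0.22, 0.86) = 0.22
  x4 AND (x4 AND NOT x5) = min(a, b) on (0.22, 0.22) = 0.22
  → value = 0.2200
|0.0000 − 0.2200| = 0.220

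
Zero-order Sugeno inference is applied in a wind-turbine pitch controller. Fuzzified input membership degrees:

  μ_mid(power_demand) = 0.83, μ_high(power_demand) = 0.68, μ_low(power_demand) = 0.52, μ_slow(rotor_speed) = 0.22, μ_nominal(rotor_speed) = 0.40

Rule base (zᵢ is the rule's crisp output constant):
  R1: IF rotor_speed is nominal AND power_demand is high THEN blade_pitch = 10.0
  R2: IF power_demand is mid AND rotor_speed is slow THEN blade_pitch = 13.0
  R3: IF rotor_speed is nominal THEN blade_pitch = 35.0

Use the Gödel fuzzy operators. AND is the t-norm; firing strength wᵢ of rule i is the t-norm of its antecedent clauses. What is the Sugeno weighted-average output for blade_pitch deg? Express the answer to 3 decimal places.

R1 (z=10.0): nominal=0.40, high=0.68; AND[min(a, b)] → w = 0.40
R2 (z=13.0): mid=0.83, slow=0.22; AND[min(a, b)] → w = 0.22
R3 (z=35.0): nominal=0.40 → w = 0.40
Weighted average = (0.40·10.0 + 0.22·13.0 + 0.40·35.0) / (0.40 + 0.22 + 0.40)
  = 20.8600 / 1.0200 = 20.451

20.451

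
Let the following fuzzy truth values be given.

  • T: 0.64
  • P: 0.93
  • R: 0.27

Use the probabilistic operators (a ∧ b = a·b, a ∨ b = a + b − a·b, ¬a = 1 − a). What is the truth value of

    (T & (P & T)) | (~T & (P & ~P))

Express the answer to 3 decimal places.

P & T = a·b on (0.9300, 0.6400) = 0.5952
T & (P & T) = a·b on (0.6400, 0.5952) = 0.3809
~T = 1 − 0.6400 = 0.3600
~P = 1 − 0.9300 = 0.0700
P & ~P = a·b on (0.9300, 0.0700) = 0.0651
~T & (P & ~P) = a·b on (0.3600, 0.0651) = 0.0234
(T & (P & T)) | (~T & (P & ~P)) = a + b − a·b on (0.3809, 0.0234) = 0.3954

0.395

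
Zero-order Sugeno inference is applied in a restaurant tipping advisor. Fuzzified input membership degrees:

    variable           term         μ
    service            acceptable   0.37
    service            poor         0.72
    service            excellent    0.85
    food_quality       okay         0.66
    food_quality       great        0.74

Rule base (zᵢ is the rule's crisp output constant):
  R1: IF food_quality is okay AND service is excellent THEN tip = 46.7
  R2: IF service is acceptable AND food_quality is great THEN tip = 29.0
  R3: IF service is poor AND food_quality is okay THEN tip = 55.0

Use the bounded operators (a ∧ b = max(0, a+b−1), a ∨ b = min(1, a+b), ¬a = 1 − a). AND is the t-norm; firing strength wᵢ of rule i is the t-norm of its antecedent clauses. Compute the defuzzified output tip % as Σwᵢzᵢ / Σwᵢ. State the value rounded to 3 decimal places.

47.907

R1 (z=46.7): okay=0.66, excellent=0.85; AND[max(0, a+b−1)] → w = 0.51
R2 (z=29.0): acceptable=0.37, great=0.74; AND[max(0, a+b−1)] → w = 0.11
R3 (z=55.0): poor=0.72, okay=0.66; AND[max(0, a+b−1)] → w = 0.38
Weighted average = (0.51·46.7 + 0.11·29.0 + 0.38·55.0) / (0.51 + 0.11 + 0.38)
  = 47.9070 / 1.0000 = 47.907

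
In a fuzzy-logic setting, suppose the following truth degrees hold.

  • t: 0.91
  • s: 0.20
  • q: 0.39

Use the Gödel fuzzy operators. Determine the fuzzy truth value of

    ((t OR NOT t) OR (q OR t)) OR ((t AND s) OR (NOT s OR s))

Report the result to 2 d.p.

NOT t = 1 − 0.91 = 0.09
t OR NOT t = max(a, b) on (0.91, 0.09) = 0.91
q OR t = max(a, b) on (0.39, 0.91) = 0.91
(t OR NOT t) OR (q OR t) = max(a, b) on (0.91, 0.91) = 0.91
t AND s = min(a, b) on (0.91, 0.20) = 0.20
NOT s = 1 − 0.20 = 0.80
NOT s OR s = max(a, b) on (0.80, 0.20) = 0.80
(t AND s) OR (NOT s OR s) = max(a, b) on (0.20, 0.80) = 0.80
((t OR NOT t) OR (q OR t)) OR ((t AND s) OR (NOT s OR s)) = max(a, b) on (0.91, 0.80) = 0.91

0.91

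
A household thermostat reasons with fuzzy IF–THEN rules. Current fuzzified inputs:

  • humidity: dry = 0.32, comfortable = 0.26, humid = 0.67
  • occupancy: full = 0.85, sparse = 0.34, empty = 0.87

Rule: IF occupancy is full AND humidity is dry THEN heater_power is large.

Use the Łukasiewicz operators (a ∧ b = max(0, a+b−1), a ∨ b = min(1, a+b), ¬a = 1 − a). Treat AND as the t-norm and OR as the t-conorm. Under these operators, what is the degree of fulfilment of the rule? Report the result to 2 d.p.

0.17

firing strength: full=0.85, dry=0.32; AND[max(0, a+b−1)] → w = 0.17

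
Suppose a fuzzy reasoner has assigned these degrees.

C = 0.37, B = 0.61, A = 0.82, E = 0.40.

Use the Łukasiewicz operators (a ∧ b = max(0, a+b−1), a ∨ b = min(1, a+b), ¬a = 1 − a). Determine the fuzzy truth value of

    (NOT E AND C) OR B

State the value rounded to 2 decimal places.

NOT E = 1 − 0.40 = 0.60
NOT E AND C = max(0, a+b−1) on (0.60, 0.37) = 0.00
(NOT E AND C) OR B = min(1, a+b) on (0.00, 0.61) = 0.61

0.61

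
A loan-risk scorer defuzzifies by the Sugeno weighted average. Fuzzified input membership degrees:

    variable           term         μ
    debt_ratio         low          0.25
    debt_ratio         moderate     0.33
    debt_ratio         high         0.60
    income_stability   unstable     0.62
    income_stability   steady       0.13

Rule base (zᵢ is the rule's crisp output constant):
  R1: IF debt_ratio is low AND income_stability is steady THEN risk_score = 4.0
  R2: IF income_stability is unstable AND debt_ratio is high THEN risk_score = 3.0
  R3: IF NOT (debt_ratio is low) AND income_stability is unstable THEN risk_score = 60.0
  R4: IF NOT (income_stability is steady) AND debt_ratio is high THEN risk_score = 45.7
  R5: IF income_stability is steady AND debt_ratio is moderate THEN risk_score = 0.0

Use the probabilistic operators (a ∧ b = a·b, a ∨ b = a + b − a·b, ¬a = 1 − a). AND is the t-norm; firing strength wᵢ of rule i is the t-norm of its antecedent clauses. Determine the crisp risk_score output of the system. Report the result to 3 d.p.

36.950

R1 (z=4.0): low=0.25, steady=0.13; AND[a·b] → w = 0.0325
R2 (z=3.0): unstable=0.62, high=0.60; AND[a·b] → w = 0.3720
R3 (z=60.0): ¬low=1−0.25=0.75, unstable=0.62; AND[a·b] → w = 0.4650
R4 (z=45.7): ¬steady=1−0.13=0.87, high=0.60; AND[a·b] → w = 0.5220
R5 (z=0.0): steady=0.13, moderate=0.33; AND[a·b] → w = 0.0429
Weighted average = (0.0325·4.0 + 0.3720·3.0 + 0.4650·60.0 + 0.5220·45.7 + 0.0429·0.0) / (0.0325 + 0.3720 + 0.4650 + 0.5220 + 0.0429)
  = 53.0014 / 1.4344 = 36.950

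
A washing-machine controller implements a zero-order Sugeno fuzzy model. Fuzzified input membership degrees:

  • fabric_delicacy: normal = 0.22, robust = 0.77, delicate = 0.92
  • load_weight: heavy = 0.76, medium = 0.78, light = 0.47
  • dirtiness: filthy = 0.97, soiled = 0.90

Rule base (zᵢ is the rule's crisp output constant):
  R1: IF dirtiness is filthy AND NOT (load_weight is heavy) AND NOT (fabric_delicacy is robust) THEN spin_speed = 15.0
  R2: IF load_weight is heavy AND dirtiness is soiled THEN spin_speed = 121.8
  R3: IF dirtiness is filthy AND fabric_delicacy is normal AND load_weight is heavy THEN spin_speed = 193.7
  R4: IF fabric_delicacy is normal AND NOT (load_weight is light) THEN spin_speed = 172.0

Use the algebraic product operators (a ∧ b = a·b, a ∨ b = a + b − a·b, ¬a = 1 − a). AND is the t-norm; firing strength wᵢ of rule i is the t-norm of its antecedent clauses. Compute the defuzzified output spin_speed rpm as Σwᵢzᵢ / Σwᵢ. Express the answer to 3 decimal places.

R1 (z=15.0): filthy=0.97, ¬heavy=1−0.76=0.24, ¬robust=1−0.77=0.23; AND[a·b] → w = 0.0535
R2 (z=121.8): heavy=0.76, soiled=0.90; AND[a·b] → w = 0.6840
R3 (z=193.7): filthy=0.97, normal=0.22, heavy=0.76; AND[a·b] → w = 0.1622
R4 (z=172.0): normal=0.22, ¬light=1−0.47=0.53; AND[a·b] → w = 0.1166
Weighted average = (0.0535·15.0 + 0.6840·121.8 + 0.1622·193.7 + 0.1166·172.0) / (0.0535 + 0.6840 + 0.1622 + 0.1166)
  = 135.5846 / 1.0163 = 133.406

133.406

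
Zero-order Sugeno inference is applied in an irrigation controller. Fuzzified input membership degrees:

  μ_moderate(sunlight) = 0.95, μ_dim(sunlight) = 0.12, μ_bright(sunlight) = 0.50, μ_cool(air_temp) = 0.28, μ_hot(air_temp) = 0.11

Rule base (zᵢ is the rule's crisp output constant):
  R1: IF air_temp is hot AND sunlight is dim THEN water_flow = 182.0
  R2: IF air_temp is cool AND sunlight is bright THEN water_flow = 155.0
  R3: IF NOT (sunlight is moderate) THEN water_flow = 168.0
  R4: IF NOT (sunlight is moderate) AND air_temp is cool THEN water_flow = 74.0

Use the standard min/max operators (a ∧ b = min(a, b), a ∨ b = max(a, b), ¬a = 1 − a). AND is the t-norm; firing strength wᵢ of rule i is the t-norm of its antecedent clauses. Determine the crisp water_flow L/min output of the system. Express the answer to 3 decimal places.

154.122

R1 (z=182.0): hot=0.11, dim=0.12; AND[min(a, b)] → w = 0.11
R2 (z=155.0): cool=0.28, bright=0.50; AND[min(a, b)] → w = 0.28
R3 (z=168.0): ¬moderate=1−0.95=0.05 → w = 0.05
R4 (z=74.0): ¬moderate=1−0.95=0.05, cool=0.28; AND[min(a, b)] → w = 0.05
Weighted average = (0.11·182.0 + 0.28·155.0 + 0.05·168.0 + 0.05·74.0) / (0.11 + 0.28 + 0.05 + 0.05)
  = 75.5200 / 0.4900 = 154.122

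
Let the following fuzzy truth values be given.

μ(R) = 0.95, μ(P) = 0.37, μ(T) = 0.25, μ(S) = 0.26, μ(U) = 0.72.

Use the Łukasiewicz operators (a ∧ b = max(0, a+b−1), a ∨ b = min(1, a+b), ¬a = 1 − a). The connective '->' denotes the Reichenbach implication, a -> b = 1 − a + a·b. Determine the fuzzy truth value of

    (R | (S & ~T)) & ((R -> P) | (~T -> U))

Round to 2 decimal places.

~T = 1 − 0.25 = 0.75
S & ~T = max(0, a+b−1) on (0.26, 0.75) = 0.01
R | (S & ~T) = min(1, a+b) on (0.95, 0.01) = 0.96
R -> P  [Reichenbach: 1 − a + a·b] with a=0.95, b=0.37 → 0.40
~T = 1 − 0.25 = 0.75
~T -> U  [Reichenbach: 1 − a + a·b] with a=0.75, b=0.72 → 0.79
(R -> P) | (~T -> U) = min(1, a+b) on (0.40, 0.79) = 1.00
(R | (S & ~T)) & ((R -> P) | (~T -> U)) = max(0, a+b−1) on (0.96, 1.00) = 0.96

0.96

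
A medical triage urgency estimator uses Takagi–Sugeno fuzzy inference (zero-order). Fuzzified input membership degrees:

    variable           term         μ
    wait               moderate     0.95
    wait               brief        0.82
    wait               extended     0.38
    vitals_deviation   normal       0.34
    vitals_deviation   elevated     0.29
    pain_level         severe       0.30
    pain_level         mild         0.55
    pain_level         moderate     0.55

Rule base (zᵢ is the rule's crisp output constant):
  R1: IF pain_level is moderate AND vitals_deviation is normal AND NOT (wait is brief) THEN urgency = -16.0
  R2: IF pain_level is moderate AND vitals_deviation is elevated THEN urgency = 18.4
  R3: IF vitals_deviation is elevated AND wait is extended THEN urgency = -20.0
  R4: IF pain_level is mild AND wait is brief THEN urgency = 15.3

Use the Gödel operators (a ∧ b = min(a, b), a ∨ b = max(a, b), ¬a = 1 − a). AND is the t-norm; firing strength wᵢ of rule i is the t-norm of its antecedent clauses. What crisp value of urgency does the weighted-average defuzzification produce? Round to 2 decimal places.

3.87

R1 (z=-16.0): moderate=0.55, normal=0.34, ¬brief=1−0.82=0.18; AND[min(a, b)] → w = 0.18
R2 (z=18.4): moderate=0.55, elevated=0.29; AND[min(a, b)] → w = 0.29
R3 (z=-20.0): elevated=0.29, extended=0.38; AND[min(a, b)] → w = 0.29
R4 (z=15.3): mild=0.55, brief=0.82; AND[min(a, b)] → w = 0.55
Weighted average = (0.18·-16.0 + 0.29·18.4 + 0.29·-20.0 + 0.55·15.3) / (0.18 + 0.29 + 0.29 + 0.55)
  = 5.0710 / 1.3100 = 3.87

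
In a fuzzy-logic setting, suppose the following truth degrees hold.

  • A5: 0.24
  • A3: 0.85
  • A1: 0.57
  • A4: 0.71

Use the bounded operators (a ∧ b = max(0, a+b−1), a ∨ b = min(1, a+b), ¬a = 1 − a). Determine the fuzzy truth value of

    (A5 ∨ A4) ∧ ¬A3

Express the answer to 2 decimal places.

0.10

A5 ∨ A4 = min(1, a+b) on (0.24, 0.71) = 0.95
¬A3 = 1 − 0.85 = 0.15
(A5 ∨ A4) ∧ ¬A3 = max(0, a+b−1) on (0.95, 0.15) = 0.10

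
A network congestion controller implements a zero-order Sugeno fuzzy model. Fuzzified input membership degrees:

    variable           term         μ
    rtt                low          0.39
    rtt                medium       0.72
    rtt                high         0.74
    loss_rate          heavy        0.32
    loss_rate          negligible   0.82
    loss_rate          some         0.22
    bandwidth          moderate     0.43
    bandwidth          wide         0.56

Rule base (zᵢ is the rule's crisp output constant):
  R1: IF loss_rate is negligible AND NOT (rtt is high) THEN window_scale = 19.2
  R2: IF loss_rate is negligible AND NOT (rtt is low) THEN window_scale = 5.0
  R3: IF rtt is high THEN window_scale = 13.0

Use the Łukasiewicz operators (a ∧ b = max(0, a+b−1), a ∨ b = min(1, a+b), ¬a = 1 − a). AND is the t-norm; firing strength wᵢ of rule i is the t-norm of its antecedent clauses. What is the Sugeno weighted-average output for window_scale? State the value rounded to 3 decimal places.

10.645

R1 (z=19.2): negligible=0.82, ¬high=1−0.74=0.26; AND[max(0, a+b−1)] → w = 0.08
R2 (z=5.0): negligible=0.82, ¬low=1−0.39=0.61; AND[max(0, a+b−1)] → w = 0.43
R3 (z=13.0): high=0.74 → w = 0.74
Weighted average = (0.08·19.2 + 0.43·5.0 + 0.74·13.0) / (0.08 + 0.43 + 0.74)
  = 13.3060 / 1.2500 = 10.645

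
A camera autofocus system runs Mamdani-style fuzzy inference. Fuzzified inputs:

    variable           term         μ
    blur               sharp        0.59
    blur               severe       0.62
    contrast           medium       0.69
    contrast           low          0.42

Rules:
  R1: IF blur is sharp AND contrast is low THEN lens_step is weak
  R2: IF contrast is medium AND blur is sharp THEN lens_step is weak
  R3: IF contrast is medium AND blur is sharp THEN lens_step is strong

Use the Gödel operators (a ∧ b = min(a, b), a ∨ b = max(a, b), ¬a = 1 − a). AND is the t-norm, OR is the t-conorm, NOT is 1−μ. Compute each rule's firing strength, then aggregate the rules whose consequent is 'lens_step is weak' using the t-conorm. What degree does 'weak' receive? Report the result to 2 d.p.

R1: sharp=0.59, low=0.42; AND[min(a, b)] → w = 0.42
R2: medium=0.69, sharp=0.59; AND[min(a, b)] → w = 0.59
R3: medium=0.69, sharp=0.59; AND[min(a, b)] → w = 0.59
Rules with consequent 'weak': {R1, R2} → strengths 0.42, 0.59
Aggregate via t-conorm [max(a, b)]: 0.59

0.59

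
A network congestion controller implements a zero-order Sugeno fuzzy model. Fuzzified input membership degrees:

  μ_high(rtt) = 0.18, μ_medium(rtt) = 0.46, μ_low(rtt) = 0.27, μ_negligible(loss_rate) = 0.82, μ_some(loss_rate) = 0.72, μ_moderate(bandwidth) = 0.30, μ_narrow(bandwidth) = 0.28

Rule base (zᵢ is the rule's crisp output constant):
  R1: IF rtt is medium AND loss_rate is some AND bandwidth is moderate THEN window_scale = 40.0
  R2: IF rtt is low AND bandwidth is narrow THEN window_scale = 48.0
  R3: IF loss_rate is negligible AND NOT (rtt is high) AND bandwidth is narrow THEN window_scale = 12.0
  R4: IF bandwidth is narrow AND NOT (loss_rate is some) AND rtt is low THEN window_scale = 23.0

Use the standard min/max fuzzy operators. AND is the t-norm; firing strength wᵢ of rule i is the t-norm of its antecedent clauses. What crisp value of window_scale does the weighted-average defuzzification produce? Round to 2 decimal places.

R1 (z=40.0): medium=0.46, some=0.72, moderate=0.30; AND[min(a, b)] → w = 0.30
R2 (z=48.0): low=0.27, narrow=0.28; AND[min(a, b)] → w = 0.27
R3 (z=12.0): negligible=0.82, ¬high=1−0.18=0.82, narrow=0.28; AND[min(a, b)] → w = 0.28
R4 (z=23.0): narrow=0.28, ¬some=1−0.72=0.28, low=0.27; AND[min(a, b)] → w = 0.27
Weighted average = (0.30·40.0 + 0.27·48.0 + 0.28·12.0 + 0.27·23.0) / (0.30 + 0.27 + 0.28 + 0.27)
  = 34.5300 / 1.1200 = 30.83

30.83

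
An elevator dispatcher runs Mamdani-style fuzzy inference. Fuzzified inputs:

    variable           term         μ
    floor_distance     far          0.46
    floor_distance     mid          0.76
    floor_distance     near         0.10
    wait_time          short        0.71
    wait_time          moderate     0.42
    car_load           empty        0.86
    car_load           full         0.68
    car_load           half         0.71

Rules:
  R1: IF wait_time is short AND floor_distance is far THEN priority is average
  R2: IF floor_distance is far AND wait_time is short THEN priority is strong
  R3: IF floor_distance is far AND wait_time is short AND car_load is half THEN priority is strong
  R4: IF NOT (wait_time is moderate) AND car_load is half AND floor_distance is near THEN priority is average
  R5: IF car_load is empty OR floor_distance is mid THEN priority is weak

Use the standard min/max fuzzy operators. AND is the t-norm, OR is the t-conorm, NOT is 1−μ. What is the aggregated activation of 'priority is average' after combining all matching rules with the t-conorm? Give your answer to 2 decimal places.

0.46

R1: short=0.71, far=0.46; AND[min(a, b)] → w = 0.46
R2: far=0.46, short=0.71; AND[min(a, b)] → w = 0.46
R3: far=0.46, short=0.71, half=0.71; AND[min(a, b)] → w = 0.46
R4: ¬moderate=1−0.42=0.58, half=0.71, near=0.10; AND[min(a, b)] → w = 0.10
R5: empty=0.86, mid=0.76; OR[max(a, b)] → w = 0.86
Rules with consequent 'average': {R1, R4} → strengths 0.46, 0.10
Aggregate via t-conorm [max(a, b)]: 0.46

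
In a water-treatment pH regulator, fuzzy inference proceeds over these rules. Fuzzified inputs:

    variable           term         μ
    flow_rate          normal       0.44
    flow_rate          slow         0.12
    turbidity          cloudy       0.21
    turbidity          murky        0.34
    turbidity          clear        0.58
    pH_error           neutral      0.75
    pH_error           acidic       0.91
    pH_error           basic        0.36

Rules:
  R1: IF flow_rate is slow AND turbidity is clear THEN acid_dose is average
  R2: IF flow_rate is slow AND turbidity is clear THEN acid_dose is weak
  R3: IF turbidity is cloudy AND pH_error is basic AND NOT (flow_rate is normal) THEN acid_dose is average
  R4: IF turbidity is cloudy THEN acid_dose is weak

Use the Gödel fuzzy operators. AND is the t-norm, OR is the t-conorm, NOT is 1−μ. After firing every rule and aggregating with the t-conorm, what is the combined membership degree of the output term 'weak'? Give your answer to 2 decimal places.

R1: slow=0.12, clear=0.58; AND[min(a, b)] → w = 0.12
R2: slow=0.12, clear=0.58; AND[min(a, b)] → w = 0.12
R3: cloudy=0.21, basic=0.36, ¬normal=1−0.44=0.56; AND[min(a, b)] → w = 0.21
R4: cloudy=0.21 → w = 0.21
Rules with consequent 'weak': {R2, R4} → strengths 0.12, 0.21
Aggregate via t-conorm [max(a, b)]: 0.21

0.21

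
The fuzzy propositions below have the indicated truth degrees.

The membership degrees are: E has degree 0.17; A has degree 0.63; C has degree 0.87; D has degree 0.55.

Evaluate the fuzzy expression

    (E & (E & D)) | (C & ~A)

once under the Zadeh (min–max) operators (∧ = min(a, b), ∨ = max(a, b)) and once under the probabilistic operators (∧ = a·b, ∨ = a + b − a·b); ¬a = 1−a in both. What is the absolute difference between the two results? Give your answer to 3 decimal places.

0.037

Under Zadeh (min–max):
  E & D = min(a, b) on (0.17, 0.55) = 0.17
  E & (E & D) = min(a, b) on (0.17, 0.17) = 0.17
  ~A = 1 − 0.63 = 0.37
  C & ~A = min(a, b) on (0.87, 0.37) = 0.37
  (E & (E & D)) | (C & ~A) = max(a, b) on (0.17, 0.37) = 0.37
  → value = 0.3700
Under probabilistic:
  E & D = a·b on (0.1700, 0.5500) = 0.0935
  E & (E & D) = a·b on (0.1700, 0.0935) = 0.0159
  ~A = 1 − 0.6300 = 0.3700
  C & ~A = a·b on (0.8700, 0.3700) = 0.3219
  (E & (E & D)) | (C & ~A) = a + b − a·b on (0.0159, 0.3219) = 0.3327
  → value = 0.3327
|0.3700 − 0.3327| = 0.037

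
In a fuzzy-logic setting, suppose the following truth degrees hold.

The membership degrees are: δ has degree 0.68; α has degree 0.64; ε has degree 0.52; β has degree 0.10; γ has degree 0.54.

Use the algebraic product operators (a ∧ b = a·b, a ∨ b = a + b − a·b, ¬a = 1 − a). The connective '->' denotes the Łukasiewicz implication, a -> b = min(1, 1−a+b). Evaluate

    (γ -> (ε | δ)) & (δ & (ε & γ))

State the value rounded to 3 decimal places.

ε | δ = a + b − a·b on (0.5200, 0.6800) = 0.8464
γ -> (ε | δ)  [Łukasiewicz: min(1, 1−a+b)] with a=0.5400, b=0.8464 → 1.0000
ε & γ = a·b on (0.5200, 0.5400) = 0.2808
δ & (ε & γ) = a·b on (0.6800, 0.2808) = 0.1909
(γ -> (ε | δ)) & (δ & (ε & γ)) = a·b on (1.0000, 0.1909) = 0.1909

0.191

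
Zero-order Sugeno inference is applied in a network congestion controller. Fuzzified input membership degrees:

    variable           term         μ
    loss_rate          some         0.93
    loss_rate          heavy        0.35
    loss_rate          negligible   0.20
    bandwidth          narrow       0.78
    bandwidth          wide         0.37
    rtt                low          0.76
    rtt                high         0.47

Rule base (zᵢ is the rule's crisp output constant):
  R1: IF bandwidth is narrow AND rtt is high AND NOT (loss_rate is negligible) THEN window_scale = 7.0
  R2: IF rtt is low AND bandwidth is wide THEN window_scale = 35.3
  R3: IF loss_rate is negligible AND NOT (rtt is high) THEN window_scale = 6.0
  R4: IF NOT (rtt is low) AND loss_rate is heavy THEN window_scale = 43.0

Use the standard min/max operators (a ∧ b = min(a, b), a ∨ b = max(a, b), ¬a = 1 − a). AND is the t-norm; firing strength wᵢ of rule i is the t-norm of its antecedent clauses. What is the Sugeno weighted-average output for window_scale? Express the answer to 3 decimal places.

21.774

R1 (z=7.0): narrow=0.78, high=0.47, ¬negligible=1−0.20=0.80; AND[min(a, b)] → w = 0.47
R2 (z=35.3): low=0.76, wide=0.37; AND[min(a, b)] → w = 0.37
R3 (z=6.0): negligible=0.20, ¬high=1−0.47=0.53; AND[min(a, b)] → w = 0.20
R4 (z=43.0): ¬low=1−0.76=0.24, heavy=0.35; AND[min(a, b)] → w = 0.24
Weighted average = (0.47·7.0 + 0.37·35.3 + 0.20·6.0 + 0.24·43.0) / (0.47 + 0.37 + 0.20 + 0.24)
  = 27.8710 / 1.2800 = 21.774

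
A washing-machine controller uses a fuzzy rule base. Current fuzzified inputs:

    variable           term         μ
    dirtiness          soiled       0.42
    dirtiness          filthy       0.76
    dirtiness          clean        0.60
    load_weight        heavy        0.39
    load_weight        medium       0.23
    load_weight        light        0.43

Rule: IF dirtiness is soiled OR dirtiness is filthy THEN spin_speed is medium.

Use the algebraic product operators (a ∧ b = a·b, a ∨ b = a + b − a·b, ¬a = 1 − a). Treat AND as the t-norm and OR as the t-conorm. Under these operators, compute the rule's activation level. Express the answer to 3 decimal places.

0.861

firing strength: soiled=0.42, filthy=0.76; OR[a + b − a·b] → w = 0.8608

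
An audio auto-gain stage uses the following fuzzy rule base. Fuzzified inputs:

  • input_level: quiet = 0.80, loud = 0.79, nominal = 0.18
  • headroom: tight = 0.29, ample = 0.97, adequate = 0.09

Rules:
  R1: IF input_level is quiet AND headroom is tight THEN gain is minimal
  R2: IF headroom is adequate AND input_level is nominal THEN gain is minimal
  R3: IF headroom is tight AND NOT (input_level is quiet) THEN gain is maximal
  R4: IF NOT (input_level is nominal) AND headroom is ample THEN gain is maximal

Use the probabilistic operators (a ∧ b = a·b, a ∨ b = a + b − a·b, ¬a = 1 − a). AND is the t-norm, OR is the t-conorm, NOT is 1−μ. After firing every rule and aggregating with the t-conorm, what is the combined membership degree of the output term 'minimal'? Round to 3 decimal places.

R1: quiet=0.80, tight=0.29; AND[a·b] → w = 0.2320
R2: adequate=0.09, nominal=0.18; AND[a·b] → w = 0.0162
R3: tight=0.29, ¬quiet=1−0.80=0.20; AND[a·b] → w = 0.0580
R4: ¬nominal=1−0.18=0.82, ample=0.97; AND[a·b] → w = 0.7954
Rules with consequent 'minimal': {R1, R2} → strengths 0.2320, 0.0162
Aggregate via t-conorm [a + b − a·b]: 0.2444

0.244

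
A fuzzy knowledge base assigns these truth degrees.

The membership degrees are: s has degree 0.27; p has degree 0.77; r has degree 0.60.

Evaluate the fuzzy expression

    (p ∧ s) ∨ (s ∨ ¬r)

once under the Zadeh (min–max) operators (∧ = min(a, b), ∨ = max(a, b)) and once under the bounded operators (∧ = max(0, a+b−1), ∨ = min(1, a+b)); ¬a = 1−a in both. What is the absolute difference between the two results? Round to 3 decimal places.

0.310

Under Zadeh (min–max):
  p ∧ s = min(a, b) on (0.77, 0.27) = 0.27
  ¬r = 1 − 0.60 = 0.40
  s ∨ ¬r = max(a, b) on (0.27, 0.40) = 0.40
  (p ∧ s) ∨ (s ∨ ¬r) = max(a, b) on (0.27, 0.40) = 0.40
  → value = 0.4000
Under bounded:
  p ∧ s = max(0, a+b−1) on (0.77, 0.27) = 0.04
  ¬r = 1 − 0.60 = 0.40
  s ∨ ¬r = min(1, a+b) on (0.27, 0.40) = 0.67
  (p ∧ s) ∨ (s ∨ ¬r) = min(1, a+b) on (0.04, 0.67) = 0.71
  → value = 0.7100
|0.4000 − 0.7100| = 0.310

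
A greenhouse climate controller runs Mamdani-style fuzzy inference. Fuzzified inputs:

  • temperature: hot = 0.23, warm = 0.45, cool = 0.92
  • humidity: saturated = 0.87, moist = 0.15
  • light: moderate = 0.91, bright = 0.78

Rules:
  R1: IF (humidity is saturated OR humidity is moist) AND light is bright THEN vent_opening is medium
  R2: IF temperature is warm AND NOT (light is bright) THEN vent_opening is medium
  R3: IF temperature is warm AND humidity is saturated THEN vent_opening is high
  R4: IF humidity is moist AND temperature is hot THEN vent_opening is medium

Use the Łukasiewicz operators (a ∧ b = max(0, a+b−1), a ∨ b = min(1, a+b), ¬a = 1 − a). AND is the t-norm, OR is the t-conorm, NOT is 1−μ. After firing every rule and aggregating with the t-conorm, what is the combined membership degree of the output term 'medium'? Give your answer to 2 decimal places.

R1: (saturated=0.87 OR moist=0.15) = 1.00; AND[max(0, a+b−1)] with bright=0.78 → w = 0.78
R2: warm=0.45, ¬bright=1−0.78=0.22; AND[max(0, a+b−1)] → w = 0.00
R3: warm=0.45, saturated=0.87; AND[max(0, a+b−1)] → w = 0.32
R4: moist=0.15, hot=0.23; AND[max(0, a+b−1)] → w = 0.00
Rules with consequent 'medium': {R1, R2, R4} → strengths 0.78, 0.00, 0.00
Aggregate via t-conorm [min(1, a+b)]: 0.78

0.78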